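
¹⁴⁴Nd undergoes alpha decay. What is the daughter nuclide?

Ce-140

Alpha decay: mass number changes by -4, atomic number by -2.
A: 144 − 4 = 140; Z: 60 − 2 = 58.
Z = 58 is cerium, so the daughter is ¹⁴⁰Ce.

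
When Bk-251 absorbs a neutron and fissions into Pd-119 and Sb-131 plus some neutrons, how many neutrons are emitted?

2

Conserve mass number: 252 = 119 + 131 + k, so k = 252 − 250 = 2.
Check atomic number: 97 = 46 + 51 + 0 = 97. ✓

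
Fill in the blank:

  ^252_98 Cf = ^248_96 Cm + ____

alpha particle

Conserve mass number: 252 = 248 + A, so A = 4.
Conserve atomic number: 98 = 96 + Z, so Z = 2.
A = 4 and Z = 2 is ^4_2 He — an alpha particle.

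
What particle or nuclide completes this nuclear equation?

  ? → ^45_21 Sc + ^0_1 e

Conserve mass number: A = 45 + 0, so A = 45.
Conserve atomic number: Z = 21 + 1, so Z = 22.
Z = 22 is titanium, so the species is ^45_22 Ti.

Ti-45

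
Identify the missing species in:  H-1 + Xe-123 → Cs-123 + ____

Conserve mass number: 1 + 123 = 123 + A, so A = 1.
Conserve atomic number: 1 + 54 = 55 + Z, so Z = 0.
A = 1 and Z = 0 is n — a neutron.

neutron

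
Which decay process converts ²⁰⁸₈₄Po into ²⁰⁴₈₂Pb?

ΔA = 204 − 208 = -4; ΔZ = 82 − 84 = -2.
A drops by 4 and Z drops by 2 — the signature of alpha emission.

alpha decay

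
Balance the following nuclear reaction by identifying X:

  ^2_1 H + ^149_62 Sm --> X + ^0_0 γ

Conserve mass number: 2 + 149 = A + 0, so A = 151.
Conserve atomic number: 1 + 62 = Z + 0, so Z = 63.
Z = 63 is europium, so the species is ^151_63 Eu.

Eu-151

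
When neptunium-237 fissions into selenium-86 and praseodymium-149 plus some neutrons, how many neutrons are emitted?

2

Conserve mass number: 237 = 86 + 149 + k, so k = 237 − 235 = 2.
Check atomic number: 93 = 34 + 59 + 0 = 93. ✓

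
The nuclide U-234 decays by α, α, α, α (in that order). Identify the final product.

Start: (A, Z) = (234, 92).
After α: (230, 90).
After α: (226, 88).
After α: (222, 86).
After α: (218, 84).
Z = 84 is polonium.

Po-218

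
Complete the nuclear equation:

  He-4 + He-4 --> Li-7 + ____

proton

Conserve mass number: 4 + 4 = 7 + A, so A = 1.
Conserve atomic number: 2 + 2 = 3 + Z, so Z = 1.
A = 1 and Z = 1 is H-1 — a proton.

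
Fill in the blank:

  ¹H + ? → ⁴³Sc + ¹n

Ca-43

Conserve mass number: 1 + A = 43 + 1, so A = 43.
Conserve atomic number: 1 + Z = 21 + 0, so Z = 20.
Z = 20 is calcium, so the species is ⁴³Ca.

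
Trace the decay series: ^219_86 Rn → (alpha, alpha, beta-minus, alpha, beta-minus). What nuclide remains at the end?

Start: (A, Z) = (219, 86).
After α: (215, 84).
After α: (211, 82).
After β⁻: (211, 83).
After α: (207, 81).
After β⁻: (207, 82).
Z = 82 is lead.

Pb-207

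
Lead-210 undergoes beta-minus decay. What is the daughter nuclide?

Bi-210

Beta-minus decay: mass number changes by +0, atomic number by +1.
A: 210 = 210; Z: 82 + 1 = 83.
Z = 83 is bismuth, so the daughter is bismuth-210.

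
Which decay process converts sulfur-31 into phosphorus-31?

ΔA = 31 − 31 = 0; ΔZ = 15 − 16 = -1.
A is unchanged and Z drops by 1 — a proton has become a neutron (β⁺ emission or electron capture).

beta-plus decay or electron capture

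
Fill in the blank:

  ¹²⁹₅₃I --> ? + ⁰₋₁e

Conserve mass number: 129 = A + 0, so A = 129.
Conserve atomic number: 53 = Z − 1, so Z = 54.
Z = 54 is xenon, so the species is ¹²⁹₅₄Xe.

Xe-129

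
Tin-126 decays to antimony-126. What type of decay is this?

beta-minus decay

ΔA = 126 − 126 = 0; ΔZ = 51 − 50 = +1.
A is unchanged and Z rises by 1 — a neutron has become a proton (β⁻ decay).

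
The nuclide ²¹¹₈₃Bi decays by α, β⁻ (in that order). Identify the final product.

Start: (A, Z) = (211, 83).
After α: (207, 81).
After β⁻: (207, 82).
Z = 82 is lead.

Pb-207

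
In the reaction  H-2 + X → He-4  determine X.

Conserve mass number: 2 + A = 4, so A = 2.
Conserve atomic number: 1 + Z = 2, so Z = 1.
A = 2 and Z = 1 is H-2 — a deuteron.

deuteron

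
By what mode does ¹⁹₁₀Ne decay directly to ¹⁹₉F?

beta-plus decay or electron capture

ΔA = 19 − 19 = 0; ΔZ = 9 − 10 = -1.
A is unchanged and Z drops by 1 — a proton has become a neutron (β⁺ emission or electron capture).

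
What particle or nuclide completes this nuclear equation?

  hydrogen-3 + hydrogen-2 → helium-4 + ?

Conserve mass number: 3 + 2 = 4 + A, so A = 1.
Conserve atomic number: 1 + 1 = 2 + Z, so Z = 0.
A = 1 and Z = 0 is neutron — a neutron.

neutron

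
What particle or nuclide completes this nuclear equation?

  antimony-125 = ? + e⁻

Te-125

Conserve mass number: 125 = A + 0, so A = 125.
Conserve atomic number: 51 = Z − 1, so Z = 52.
Z = 52 is tellurium, so the species is tellurium-125.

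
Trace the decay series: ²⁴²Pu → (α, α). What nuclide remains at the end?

Th-234

Start: (A, Z) = (242, 94).
After α: (238, 92).
After α: (234, 90).
Z = 90 is thorium.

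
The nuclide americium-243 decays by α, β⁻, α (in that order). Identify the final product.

Start: (A, Z) = (243, 95).
After α: (239, 93).
After β⁻: (239, 94).
After α: (235, 92).
Z = 92 is uranium.

U-235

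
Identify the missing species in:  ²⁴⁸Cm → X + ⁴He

Pu-244

Conserve mass number: 248 = A + 4, so A = 244.
Conserve atomic number: 96 = Z + 2, so Z = 94.
Z = 94 is plutonium, so the species is ²⁴⁴Pu.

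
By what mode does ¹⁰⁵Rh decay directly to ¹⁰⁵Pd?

ΔA = 105 − 105 = 0; ΔZ = 46 − 45 = +1.
A is unchanged and Z rises by 1 — a neutron has become a proton (β⁻ decay).

beta-minus decay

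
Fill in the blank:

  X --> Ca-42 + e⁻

Conserve mass number: A = 42 + 0, so A = 42.
Conserve atomic number: Z = 20 − 1, so Z = 19.
Z = 19 is potassium, so the species is K-42.

K-42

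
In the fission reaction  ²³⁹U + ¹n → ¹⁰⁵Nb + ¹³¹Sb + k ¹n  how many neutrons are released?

Conserve mass number: 240 = 105 + 131 + k, so k = 240 − 236 = 4.
Check atomic number: 92 = 41 + 51 + 0 = 92. ✓

4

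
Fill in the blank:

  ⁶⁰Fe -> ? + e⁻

Conserve mass number: 60 = A + 0, so A = 60.
Conserve atomic number: 26 = Z − 1, so Z = 27.
Z = 27 is cobalt, so the species is ⁶⁰Co.

Co-60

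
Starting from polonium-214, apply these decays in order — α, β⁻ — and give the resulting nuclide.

Bi-210

Start: (A, Z) = (214, 84).
After α: (210, 82).
After β⁻: (210, 83).
Z = 83 is bismuth.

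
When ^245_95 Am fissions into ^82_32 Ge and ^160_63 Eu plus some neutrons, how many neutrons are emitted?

3

Conserve mass number: 245 = 82 + 160 + k, so k = 245 − 242 = 3.
Check atomic number: 95 = 32 + 63 + 0 = 95. ✓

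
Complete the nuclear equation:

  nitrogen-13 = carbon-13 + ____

positron

Conserve mass number: 13 = 13 + A, so A = 0.
Conserve atomic number: 7 = 6 + Z, so Z = 1.
A = 0 and Z = 1 is e⁺ — a positron.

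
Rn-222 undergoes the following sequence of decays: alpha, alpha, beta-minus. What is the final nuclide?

Bi-214

Start: (A, Z) = (222, 86).
After α: (218, 84).
After α: (214, 82).
After β⁻: (214, 83).
Z = 83 is bismuth.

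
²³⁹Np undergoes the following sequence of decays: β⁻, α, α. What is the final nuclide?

Th-231

Start: (A, Z) = (239, 93).
After β⁻: (239, 94).
After α: (235, 92).
After α: (231, 90).
Z = 90 is thorium.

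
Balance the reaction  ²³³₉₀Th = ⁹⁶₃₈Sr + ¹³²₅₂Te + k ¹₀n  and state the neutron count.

Conserve mass number: 233 = 96 + 132 + k, so k = 233 − 228 = 5.
Check atomic number: 90 = 38 + 52 + 0 = 90. ✓

5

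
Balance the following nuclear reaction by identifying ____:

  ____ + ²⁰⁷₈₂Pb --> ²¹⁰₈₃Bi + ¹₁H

Conserve mass number: A + 207 = 210 + 1, so A = 4.
Conserve atomic number: Z + 82 = 83 + 1, so Z = 2.
A = 4 and Z = 2 is ⁴₂He — an alpha particle.

alpha particle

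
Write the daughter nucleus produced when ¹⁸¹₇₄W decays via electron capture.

Ta-181

Electron capture: mass number changes by +0, atomic number by -1.
A: 181 = 181; Z: 74 − 1 = 73.
Z = 73 is tantalum, so the daughter is ¹⁸¹₇₃Ta.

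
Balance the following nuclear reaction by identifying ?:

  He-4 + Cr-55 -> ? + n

Fe-58

Conserve mass number: 4 + 55 = A + 1, so A = 58.
Conserve atomic number: 2 + 24 = Z + 0, so Z = 26.
Z = 26 is iron, so the species is Fe-58.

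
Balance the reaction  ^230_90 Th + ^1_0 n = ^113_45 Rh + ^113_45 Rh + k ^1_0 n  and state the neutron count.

5

Conserve mass number: 231 = 113 + 113 + k, so k = 231 − 226 = 5.
Check atomic number: 90 = 45 + 45 + 0 = 90. ✓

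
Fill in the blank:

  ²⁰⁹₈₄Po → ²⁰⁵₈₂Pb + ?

alpha particle

Conserve mass number: 209 = 205 + A, so A = 4.
Conserve atomic number: 84 = 82 + Z, so Z = 2.
A = 4 and Z = 2 is ⁴₂He — an alpha particle.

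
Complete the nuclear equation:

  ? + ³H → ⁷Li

Conserve mass number: A + 3 = 7, so A = 4.
Conserve atomic number: Z + 1 = 3, so Z = 2.
A = 4 and Z = 2 is ⁴He — an alpha particle.

alpha particle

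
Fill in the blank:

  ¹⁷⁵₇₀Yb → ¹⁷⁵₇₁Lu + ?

beta-minus particle

Conserve mass number: 175 = 175 + A, so A = 0.
Conserve atomic number: 70 = 71 + Z, so Z = -1.
A = 0 and Z = -1 is ⁰₋₁e — a beta-minus particle.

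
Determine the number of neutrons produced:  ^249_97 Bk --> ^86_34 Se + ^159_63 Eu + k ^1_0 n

Conserve mass number: 249 = 86 + 159 + k, so k = 249 − 245 = 4.
Check atomic number: 97 = 34 + 63 + 0 = 97. ✓

4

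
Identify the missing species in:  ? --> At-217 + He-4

Conserve mass number: A = 217 + 4, so A = 221.
Conserve atomic number: Z = 85 + 2, so Z = 87.
Z = 87 is francium, so the species is Fr-221.

Fr-221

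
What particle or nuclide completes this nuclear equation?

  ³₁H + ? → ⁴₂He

proton

Conserve mass number: 3 + A = 4, so A = 1.
Conserve atomic number: 1 + Z = 2, so Z = 1.
A = 1 and Z = 1 is ¹₁H — a proton.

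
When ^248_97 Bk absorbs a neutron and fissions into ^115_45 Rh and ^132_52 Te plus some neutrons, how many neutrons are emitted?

2

Conserve mass number: 249 = 115 + 132 + k, so k = 249 − 247 = 2.
Check atomic number: 97 = 45 + 52 + 0 = 97. ✓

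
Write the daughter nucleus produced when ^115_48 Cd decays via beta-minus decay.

In-115

Beta-minus decay: mass number changes by +0, atomic number by +1.
A: 115 = 115; Z: 48 + 1 = 49.
Z = 49 is indium, so the daughter is ^115_49 In.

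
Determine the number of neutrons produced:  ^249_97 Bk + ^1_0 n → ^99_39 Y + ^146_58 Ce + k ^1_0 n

Conserve mass number: 250 = 99 + 146 + k, so k = 250 − 245 = 5.
Check atomic number: 97 = 39 + 58 + 0 = 97. ✓

5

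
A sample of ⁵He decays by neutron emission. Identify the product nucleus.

He-4

Neutron emission: mass number changes by -1, atomic number by +0.
A: 5 − 1 = 4; Z: 2 = 2.
Z = 2 is helium, so the daughter is ⁴He.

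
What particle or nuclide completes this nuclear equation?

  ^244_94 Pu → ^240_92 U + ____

Conserve mass number: 244 = 240 + A, so A = 4.
Conserve atomic number: 94 = 92 + Z, so Z = 2.
A = 4 and Z = 2 is ^4_2 He — an alpha particle.

alpha particle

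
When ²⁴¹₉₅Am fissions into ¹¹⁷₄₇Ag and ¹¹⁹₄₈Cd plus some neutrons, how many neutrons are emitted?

5

Conserve mass number: 241 = 117 + 119 + k, so k = 241 − 236 = 5.
Check atomic number: 95 = 47 + 48 + 0 = 95. ✓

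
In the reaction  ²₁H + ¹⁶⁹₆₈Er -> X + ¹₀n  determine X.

Conserve mass number: 2 + 169 = A + 1, so A = 170.
Conserve atomic number: 1 + 68 = Z + 0, so Z = 69.
Z = 69 is thulium, so the species is ¹⁷⁰₆₉Tm.

Tm-170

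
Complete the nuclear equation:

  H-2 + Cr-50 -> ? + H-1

Cr-51

Conserve mass number: 2 + 50 = A + 1, so A = 51.
Conserve atomic number: 1 + 24 = Z + 1, so Z = 24.
Z = 24 is chromium, so the species is Cr-51.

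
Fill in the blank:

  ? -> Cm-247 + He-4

Cf-251

Conserve mass number: A = 247 + 4, so A = 251.
Conserve atomic number: Z = 96 + 2, so Z = 98.
Z = 98 is californium, so the species is Cf-251.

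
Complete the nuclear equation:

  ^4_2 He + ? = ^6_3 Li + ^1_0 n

Conserve mass number: 4 + A = 6 + 1, so A = 3.
Conserve atomic number: 2 + Z = 3 + 0, so Z = 1.
A = 3 and Z = 1 is ^3_1 H — a triton.

triton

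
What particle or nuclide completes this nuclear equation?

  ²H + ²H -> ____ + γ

He-4

Conserve mass number: 2 + 2 = A + 0, so A = 4.
Conserve atomic number: 1 + 1 = Z + 0, so Z = 2.
A = 4 and Z = 2 is ⁴He — an alpha particle.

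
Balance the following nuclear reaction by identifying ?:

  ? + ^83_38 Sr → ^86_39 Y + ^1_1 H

alpha particle

Conserve mass number: A + 83 = 86 + 1, so A = 4.
Conserve atomic number: Z + 38 = 39 + 1, so Z = 2.
A = 4 and Z = 2 is ^4_2 He — an alpha particle.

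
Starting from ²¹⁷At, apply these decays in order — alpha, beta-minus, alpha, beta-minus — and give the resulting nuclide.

Bi-209

Start: (A, Z) = (217, 85).
After α: (213, 83).
After β⁻: (213, 84).
After α: (209, 82).
After β⁻: (209, 83).
Z = 83 is bismuth.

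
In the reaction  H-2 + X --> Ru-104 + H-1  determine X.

Conserve mass number: 2 + A = 104 + 1, so A = 103.
Conserve atomic number: 1 + Z = 44 + 1, so Z = 44.
Z = 44 is ruthenium, so the species is Ru-103.

Ru-103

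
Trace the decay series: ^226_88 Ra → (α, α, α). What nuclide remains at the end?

Start: (A, Z) = (226, 88).
After α: (222, 86).
After α: (218, 84).
After α: (214, 82).
Z = 82 is lead.

Pb-214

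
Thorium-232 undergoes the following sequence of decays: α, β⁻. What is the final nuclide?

Start: (A, Z) = (232, 90).
After α: (228, 88).
After β⁻: (228, 89).
Z = 89 is actinium.

Ac-228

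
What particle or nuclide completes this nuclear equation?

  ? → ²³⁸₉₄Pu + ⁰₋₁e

Np-238

Conserve mass number: A = 238 + 0, so A = 238.
Conserve atomic number: Z = 94 − 1, so Z = 93.
Z = 93 is neptunium, so the species is ²³⁸₉₃Np.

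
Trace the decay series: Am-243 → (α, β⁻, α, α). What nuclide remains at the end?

Th-231

Start: (A, Z) = (243, 95).
After α: (239, 93).
After β⁻: (239, 94).
After α: (235, 92).
After α: (231, 90).
Z = 90 is thorium.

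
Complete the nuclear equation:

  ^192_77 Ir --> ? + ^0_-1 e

Conserve mass number: 192 = A + 0, so A = 192.
Conserve atomic number: 77 = Z − 1, so Z = 78.
Z = 78 is platinum, so the species is ^192_78 Pt.

Pt-192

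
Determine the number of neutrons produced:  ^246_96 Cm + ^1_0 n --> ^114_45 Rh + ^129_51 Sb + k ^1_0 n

Conserve mass number: 247 = 114 + 129 + k, so k = 247 − 243 = 4.
Check atomic number: 96 = 45 + 51 + 0 = 96. ✓

4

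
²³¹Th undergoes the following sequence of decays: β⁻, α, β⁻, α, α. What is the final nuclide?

Start: (A, Z) = (231, 90).
After β⁻: (231, 91).
After α: (227, 89).
After β⁻: (227, 90).
After α: (223, 88).
After α: (219, 86).
Z = 86 is radon.

Rn-219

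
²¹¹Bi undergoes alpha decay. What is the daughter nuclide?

Alpha decay: mass number changes by -4, atomic number by -2.
A: 211 − 4 = 207; Z: 83 − 2 = 81.
Z = 81 is thallium, so the daughter is ²⁰⁷Tl.

Tl-207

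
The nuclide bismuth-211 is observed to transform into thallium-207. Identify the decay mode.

ΔA = 207 − 211 = -4; ΔZ = 81 − 83 = -2.
A drops by 4 and Z drops by 2 — the signature of alpha emission.

alpha decay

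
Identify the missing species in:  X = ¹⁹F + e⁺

Conserve mass number: A = 19 + 0, so A = 19.
Conserve atomic number: Z = 9 + 1, so Z = 10.
Z = 10 is neon, so the species is ¹⁹Ne.

Ne-19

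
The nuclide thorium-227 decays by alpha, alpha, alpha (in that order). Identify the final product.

Start: (A, Z) = (227, 90).
After α: (223, 88).
After α: (219, 86).
After α: (215, 84).
Z = 84 is polonium.

Po-215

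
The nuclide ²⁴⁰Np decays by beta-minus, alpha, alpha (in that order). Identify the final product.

Start: (A, Z) = (240, 93).
After β⁻: (240, 94).
After α: (236, 92).
After α: (232, 90).
Z = 90 is thorium.

Th-232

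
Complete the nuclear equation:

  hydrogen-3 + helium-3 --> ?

Conserve mass number: 3 + 3 = A, so A = 6.
Conserve atomic number: 1 + 2 = Z, so Z = 3.
Z = 3 is lithium, so the species is lithium-6.

Li-6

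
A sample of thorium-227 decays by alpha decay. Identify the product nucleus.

Ra-223

Alpha decay: mass number changes by -4, atomic number by -2.
A: 227 − 4 = 223; Z: 90 − 2 = 88.
Z = 88 is radium, so the daughter is radium-223.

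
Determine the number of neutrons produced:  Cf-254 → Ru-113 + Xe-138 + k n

3

Conserve mass number: 254 = 113 + 138 + k, so k = 254 − 251 = 3.
Check atomic number: 98 = 44 + 54 + 0 = 98. ✓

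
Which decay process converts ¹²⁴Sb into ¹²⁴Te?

ΔA = 124 − 124 = 0; ΔZ = 52 − 51 = +1.
A is unchanged and Z rises by 1 — a neutron has become a proton (β⁻ decay).

beta-minus decay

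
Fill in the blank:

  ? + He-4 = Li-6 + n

Conserve mass number: A + 4 = 6 + 1, so A = 3.
Conserve atomic number: Z + 2 = 3 + 0, so Z = 1.
A = 3 and Z = 1 is H-3 — a triton.

triton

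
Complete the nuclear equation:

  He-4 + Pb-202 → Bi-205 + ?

proton

Conserve mass number: 4 + 202 = 205 + A, so A = 1.
Conserve atomic number: 2 + 82 = 83 + Z, so Z = 1.
A = 1 and Z = 1 is H-1 — a proton.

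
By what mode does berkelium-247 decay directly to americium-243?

alpha decay

ΔA = 243 − 247 = -4; ΔZ = 95 − 97 = -2.
A drops by 4 and Z drops by 2 — the signature of alpha emission.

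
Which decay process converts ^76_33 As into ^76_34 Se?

ΔA = 76 − 76 = 0; ΔZ = 34 − 33 = +1.
A is unchanged and Z rises by 1 — a neutron has become a proton (β⁻ decay).

beta-minus decay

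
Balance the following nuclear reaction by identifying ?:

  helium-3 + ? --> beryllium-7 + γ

alpha particle

Conserve mass number: 3 + A = 7 + 0, so A = 4.
Conserve atomic number: 2 + Z = 4 + 0, so Z = 2.
A = 4 and Z = 2 is helium-4 — an alpha particle.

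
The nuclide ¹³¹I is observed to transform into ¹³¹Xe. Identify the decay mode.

ΔA = 131 − 131 = 0; ΔZ = 54 − 53 = +1.
A is unchanged and Z rises by 1 — a neutron has become a proton (β⁻ decay).

beta-minus decay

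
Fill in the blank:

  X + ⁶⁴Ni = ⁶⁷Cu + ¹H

alpha particle

Conserve mass number: A + 64 = 67 + 1, so A = 4.
Conserve atomic number: Z + 28 = 29 + 1, so Z = 2.
A = 4 and Z = 2 is ⁴He — an alpha particle.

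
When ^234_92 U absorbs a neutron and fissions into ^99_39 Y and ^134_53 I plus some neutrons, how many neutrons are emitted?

2

Conserve mass number: 235 = 99 + 134 + k, so k = 235 − 233 = 2.
Check atomic number: 92 = 39 + 53 + 0 = 92. ✓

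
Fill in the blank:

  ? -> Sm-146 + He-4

Conserve mass number: A = 146 + 4, so A = 150.
Conserve atomic number: Z = 62 + 2, so Z = 64.
Z = 64 is gadolinium, so the species is Gd-150.

Gd-150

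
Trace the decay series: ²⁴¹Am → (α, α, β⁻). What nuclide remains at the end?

Start: (A, Z) = (241, 95).
After α: (237, 93).
After α: (233, 91).
After β⁻: (233, 92).
Z = 92 is uranium.

U-233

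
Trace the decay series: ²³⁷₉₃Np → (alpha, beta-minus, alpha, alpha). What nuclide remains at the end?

Ra-225

Start: (A, Z) = (237, 93).
After α: (233, 91).
After β⁻: (233, 92).
After α: (229, 90).
After α: (225, 88).
Z = 88 is radium.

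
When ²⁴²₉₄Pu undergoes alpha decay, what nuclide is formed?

U-238

Alpha decay: mass number changes by -4, atomic number by -2.
A: 242 − 4 = 238; Z: 94 − 2 = 92.
Z = 92 is uranium, so the daughter is ²³⁸₉₂U.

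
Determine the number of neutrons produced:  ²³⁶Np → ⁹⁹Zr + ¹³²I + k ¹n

Conserve mass number: 236 = 99 + 132 + k, so k = 236 − 231 = 5.
Check atomic number: 93 = 40 + 53 + 0 = 93. ✓

5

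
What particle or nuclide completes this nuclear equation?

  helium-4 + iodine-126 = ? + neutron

Conserve mass number: 4 + 126 = A + 1, so A = 129.
Conserve atomic number: 2 + 53 = Z + 0, so Z = 55.
Z = 55 is caesium, so the species is caesium-129.

Cs-129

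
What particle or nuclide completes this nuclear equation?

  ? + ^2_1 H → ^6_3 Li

alpha particle

Conserve mass number: A + 2 = 6, so A = 4.
Conserve atomic number: Z + 1 = 3, so Z = 2.
A = 4 and Z = 2 is ^4_2 He — an alpha particle.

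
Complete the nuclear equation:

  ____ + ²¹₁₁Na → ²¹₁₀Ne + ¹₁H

Conserve mass number: A + 21 = 21 + 1, so A = 1.
Conserve atomic number: Z + 11 = 10 + 1, so Z = 0.
A = 1 and Z = 0 is ¹₀n — a neutron.

neutron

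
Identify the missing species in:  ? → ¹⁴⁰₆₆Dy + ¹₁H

Conserve mass number: A = 140 + 1, so A = 141.
Conserve atomic number: Z = 66 + 1, so Z = 67.
Z = 67 is holmium, so the species is ¹⁴¹₆₇Ho.

Ho-141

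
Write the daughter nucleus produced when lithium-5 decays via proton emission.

Proton emission: mass number changes by -1, atomic number by -1.
A: 5 − 1 = 4; Z: 3 − 1 = 2.
Z = 2 is helium, so the daughter is helium-4.

He-4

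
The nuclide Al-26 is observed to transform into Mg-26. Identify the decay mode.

beta-plus decay or electron capture

ΔA = 26 − 26 = 0; ΔZ = 12 − 13 = -1.
A is unchanged and Z drops by 1 — a proton has become a neutron (β⁺ emission or electron capture).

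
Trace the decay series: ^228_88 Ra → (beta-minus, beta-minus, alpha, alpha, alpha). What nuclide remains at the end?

Po-216

Start: (A, Z) = (228, 88).
After β⁻: (228, 89).
After β⁻: (228, 90).
After α: (224, 88).
After α: (220, 86).
After α: (216, 84).
Z = 84 is polonium.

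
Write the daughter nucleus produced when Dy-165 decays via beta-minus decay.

Beta-minus decay: mass number changes by +0, atomic number by +1.
A: 165 = 165; Z: 66 + 1 = 67.
Z = 67 is holmium, so the daughter is Ho-165.

Ho-165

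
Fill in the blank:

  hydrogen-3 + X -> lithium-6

Conserve mass number: 3 + A = 6, so A = 3.
Conserve atomic number: 1 + Z = 3, so Z = 2.
Z = 2 is helium, so the species is helium-3.

He-3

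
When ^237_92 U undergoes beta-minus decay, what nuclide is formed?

Np-237

Beta-minus decay: mass number changes by +0, atomic number by +1.
A: 237 = 237; Z: 92 + 1 = 93.
Z = 93 is neptunium, so the daughter is ^237_93 Np.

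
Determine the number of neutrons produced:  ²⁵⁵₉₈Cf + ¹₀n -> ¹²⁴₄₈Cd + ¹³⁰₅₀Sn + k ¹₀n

2

Conserve mass number: 256 = 124 + 130 + k, so k = 256 − 254 = 2.
Check atomic number: 98 = 48 + 50 + 0 = 98. ✓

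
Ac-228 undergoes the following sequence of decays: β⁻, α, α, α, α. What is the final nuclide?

Pb-212

Start: (A, Z) = (228, 89).
After β⁻: (228, 90).
After α: (224, 88).
After α: (220, 86).
After α: (216, 84).
After α: (212, 82).
Z = 82 is lead.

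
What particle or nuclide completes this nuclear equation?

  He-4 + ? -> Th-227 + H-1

Conserve mass number: 4 + A = 227 + 1, so A = 224.
Conserve atomic number: 2 + Z = 90 + 1, so Z = 89.
Z = 89 is actinium, so the species is Ac-224.

Ac-224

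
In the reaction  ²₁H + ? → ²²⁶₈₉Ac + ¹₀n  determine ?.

Conserve mass number: 2 + A = 226 + 1, so A = 225.
Conserve atomic number: 1 + Z = 89 + 0, so Z = 88.
Z = 88 is radium, so the species is ²²⁵₈₈Ra.

Ra-225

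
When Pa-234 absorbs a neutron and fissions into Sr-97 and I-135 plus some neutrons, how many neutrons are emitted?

3

Conserve mass number: 235 = 97 + 135 + k, so k = 235 − 232 = 3.
Check atomic number: 91 = 38 + 53 + 0 = 91. ✓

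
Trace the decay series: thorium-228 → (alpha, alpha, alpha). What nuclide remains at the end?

Start: (A, Z) = (228, 90).
After α: (224, 88).
After α: (220, 86).
After α: (216, 84).
Z = 84 is polonium.

Po-216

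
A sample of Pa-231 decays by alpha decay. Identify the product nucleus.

Alpha decay: mass number changes by -4, atomic number by -2.
A: 231 − 4 = 227; Z: 91 − 2 = 89.
Z = 89 is actinium, so the daughter is Ac-227.

Ac-227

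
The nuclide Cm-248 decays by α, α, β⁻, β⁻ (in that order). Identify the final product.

Pu-240

Start: (A, Z) = (248, 96).
After α: (244, 94).
After α: (240, 92).
After β⁻: (240, 93).
After β⁻: (240, 94).
Z = 94 is plutonium.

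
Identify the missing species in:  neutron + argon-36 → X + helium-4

Conserve mass number: 1 + 36 = A + 4, so A = 33.
Conserve atomic number: 0 + 18 = Z + 2, so Z = 16.
Z = 16 is sulfur, so the species is sulfur-33.

S-33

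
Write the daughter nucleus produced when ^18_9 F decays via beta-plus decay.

O-18

Beta-plus decay: mass number changes by +0, atomic number by -1.
A: 18 = 18; Z: 9 − 1 = 8.
Z = 8 is oxygen, so the daughter is ^18_8 O.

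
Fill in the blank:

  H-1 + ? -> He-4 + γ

triton

Conserve mass number: 1 + A = 4 + 0, so A = 3.
Conserve atomic number: 1 + Z = 2 + 0, so Z = 1.
A = 3 and Z = 1 is H-3 — a triton.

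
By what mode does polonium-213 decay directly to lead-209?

ΔA = 209 − 213 = -4; ΔZ = 82 − 84 = -2.
A drops by 4 and Z drops by 2 — the signature of alpha emission.

alpha decay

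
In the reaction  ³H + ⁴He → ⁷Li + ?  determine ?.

Conserve mass number: 3 + 4 = 7 + A, so A = 0.
Conserve atomic number: 1 + 2 = 3 + Z, so Z = 0.
A = 0 and Z = 0 is γ — a gamma ray.

gamma ray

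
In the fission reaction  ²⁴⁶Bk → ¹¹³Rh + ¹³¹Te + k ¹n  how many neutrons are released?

2

Conserve mass number: 246 = 113 + 131 + k, so k = 246 − 244 = 2.
Check atomic number: 97 = 45 + 52 + 0 = 97. ✓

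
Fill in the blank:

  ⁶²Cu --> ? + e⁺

Ni-62

Conserve mass number: 62 = A + 0, so A = 62.
Conserve atomic number: 29 = Z + 1, so Z = 28.
Z = 28 is nickel, so the species is ⁶²Ni.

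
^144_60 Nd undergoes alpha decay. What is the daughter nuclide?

Ce-140

Alpha decay: mass number changes by -4, atomic number by -2.
A: 144 − 4 = 140; Z: 60 − 2 = 58.
Z = 58 is cerium, so the daughter is ^140_58 Ce.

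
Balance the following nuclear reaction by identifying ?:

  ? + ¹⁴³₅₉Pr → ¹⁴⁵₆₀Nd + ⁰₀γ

Conserve mass number: A + 143 = 145 + 0, so A = 2.
Conserve atomic number: Z + 59 = 60 + 0, so Z = 1.
A = 2 and Z = 1 is ²₁H — a deuteron.

deuteron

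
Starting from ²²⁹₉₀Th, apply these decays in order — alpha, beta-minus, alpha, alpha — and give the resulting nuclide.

Start: (A, Z) = (229, 90).
After α: (225, 88).
After β⁻: (225, 89).
After α: (221, 87).
After α: (217, 85).
Z = 85 is astatine.

At-217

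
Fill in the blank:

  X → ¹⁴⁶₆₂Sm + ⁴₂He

Gd-150

Conserve mass number: A = 146 + 4, so A = 150.
Conserve atomic number: Z = 62 + 2, so Z = 64.
Z = 64 is gadolinium, so the species is ¹⁵⁰₆₄Gd.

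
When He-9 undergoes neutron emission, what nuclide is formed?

Neutron emission: mass number changes by -1, atomic number by +0.
A: 9 − 1 = 8; Z: 2 = 2.
Z = 2 is helium, so the daughter is He-8.

He-8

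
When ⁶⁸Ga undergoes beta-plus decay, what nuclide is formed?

Zn-68

Beta-plus decay: mass number changes by +0, atomic number by -1.
A: 68 = 68; Z: 31 − 1 = 30.
Z = 30 is zinc, so the daughter is ⁶⁸Zn.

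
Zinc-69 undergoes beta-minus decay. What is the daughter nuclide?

Beta-minus decay: mass number changes by +0, atomic number by +1.
A: 69 = 69; Z: 30 + 1 = 31.
Z = 31 is gallium, so the daughter is gallium-69.

Ga-69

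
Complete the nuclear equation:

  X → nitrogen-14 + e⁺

O-14

Conserve mass number: A = 14 + 0, so A = 14.
Conserve atomic number: Z = 7 + 1, so Z = 8.
Z = 8 is oxygen, so the species is oxygen-14.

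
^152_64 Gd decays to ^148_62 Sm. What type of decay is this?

alpha decay

ΔA = 148 − 152 = -4; ΔZ = 62 − 64 = -2.
A drops by 4 and Z drops by 2 — the signature of alpha emission.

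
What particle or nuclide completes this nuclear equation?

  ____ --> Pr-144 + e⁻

Ce-144

Conserve mass number: A = 144 + 0, so A = 144.
Conserve atomic number: Z = 59 − 1, so Z = 58.
Z = 58 is cerium, so the species is Ce-144.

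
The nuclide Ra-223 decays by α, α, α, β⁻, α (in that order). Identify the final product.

Start: (A, Z) = (223, 88).
After α: (219, 86).
After α: (215, 84).
After α: (211, 82).
After β⁻: (211, 83).
After α: (207, 81).
Z = 81 is thallium.

Tl-207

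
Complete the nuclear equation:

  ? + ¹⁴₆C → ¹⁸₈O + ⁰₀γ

alpha particle

Conserve mass number: A + 14 = 18 + 0, so A = 4.
Conserve atomic number: Z + 6 = 8 + 0, so Z = 2.
A = 4 and Z = 2 is ⁴₂He — an alpha particle.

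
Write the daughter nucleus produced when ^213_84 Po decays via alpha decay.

Pb-209

Alpha decay: mass number changes by -4, atomic number by -2.
A: 213 − 4 = 209; Z: 84 − 2 = 82.
Z = 82 is lead, so the daughter is ^209_82 Pb.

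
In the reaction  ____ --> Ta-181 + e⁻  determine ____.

Hf-181

Conserve mass number: A = 181 + 0, so A = 181.
Conserve atomic number: Z = 73 − 1, so Z = 72.
Z = 72 is hafnium, so the species is Hf-181.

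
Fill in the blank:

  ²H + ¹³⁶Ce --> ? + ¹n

Conserve mass number: 2 + 136 = A + 1, so A = 137.
Conserve atomic number: 1 + 58 = Z + 0, so Z = 59.
Z = 59 is praseodymium, so the species is ¹³⁷Pr.

Pr-137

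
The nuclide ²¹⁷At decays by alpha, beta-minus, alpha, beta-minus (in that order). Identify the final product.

Start: (A, Z) = (217, 85).
After α: (213, 83).
After β⁻: (213, 84).
After α: (209, 82).
After β⁻: (209, 83).
Z = 83 is bismuth.

Bi-209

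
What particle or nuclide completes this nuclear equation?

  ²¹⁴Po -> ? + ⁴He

Pb-210

Conserve mass number: 214 = A + 4, so A = 210.
Conserve atomic number: 84 = Z + 2, so Z = 82.
Z = 82 is lead, so the species is ²¹⁰Pb.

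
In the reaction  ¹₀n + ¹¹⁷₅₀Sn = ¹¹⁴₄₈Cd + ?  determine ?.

Conserve mass number: 1 + 117 = 114 + A, so A = 4.
Conserve atomic number: 0 + 50 = 48 + Z, so Z = 2.
A = 4 and Z = 2 is ⁴₂He — an alpha particle.

alpha particle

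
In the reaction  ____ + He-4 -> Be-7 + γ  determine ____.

Conserve mass number: A + 4 = 7 + 0, so A = 3.
Conserve atomic number: Z + 2 = 4 + 0, so Z = 2.
Z = 2 is helium, so the species is He-3.

He-3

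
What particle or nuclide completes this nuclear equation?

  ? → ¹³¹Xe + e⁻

I-131

Conserve mass number: A = 131 + 0, so A = 131.
Conserve atomic number: Z = 54 − 1, so Z = 53.
Z = 53 is iodine, so the species is ¹³¹I.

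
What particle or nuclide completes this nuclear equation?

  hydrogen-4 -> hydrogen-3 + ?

Conserve mass number: 4 = 3 + A, so A = 1.
Conserve atomic number: 1 = 1 + Z, so Z = 0.
A = 1 and Z = 0 is neutron — a neutron.

neutron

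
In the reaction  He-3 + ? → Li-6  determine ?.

Conserve mass number: 3 + A = 6, so A = 3.
Conserve atomic number: 2 + Z = 3, so Z = 1.
A = 3 and Z = 1 is H-3 — a triton.

triton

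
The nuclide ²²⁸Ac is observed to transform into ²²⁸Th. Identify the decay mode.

ΔA = 228 − 228 = 0; ΔZ = 90 − 89 = +1.
A is unchanged and Z rises by 1 — a neutron has become a proton (β⁻ decay).

beta-minus decay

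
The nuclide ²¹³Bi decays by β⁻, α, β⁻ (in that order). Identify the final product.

Start: (A, Z) = (213, 83).
After β⁻: (213, 84).
After α: (209, 82).
After β⁻: (209, 83).
Z = 83 is bismuth.

Bi-209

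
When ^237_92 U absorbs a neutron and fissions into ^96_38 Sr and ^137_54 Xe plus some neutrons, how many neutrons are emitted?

5

Conserve mass number: 238 = 96 + 137 + k, so k = 238 − 233 = 5.
Check atomic number: 92 = 38 + 54 + 0 = 92. ✓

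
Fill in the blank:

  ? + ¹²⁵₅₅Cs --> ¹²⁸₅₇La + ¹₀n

Conserve mass number: A + 125 = 128 + 1, so A = 4.
Conserve atomic number: Z + 55 = 57 + 0, so Z = 2.
A = 4 and Z = 2 is ⁴₂He — an alpha particle.

alpha particle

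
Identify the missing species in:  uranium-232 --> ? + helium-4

Conserve mass number: 232 = A + 4, so A = 228.
Conserve atomic number: 92 = Z + 2, so Z = 90.
Z = 90 is thorium, so the species is thorium-228.

Th-228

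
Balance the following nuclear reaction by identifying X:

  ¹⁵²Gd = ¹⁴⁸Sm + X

Conserve mass number: 152 = 148 + A, so A = 4.
Conserve atomic number: 64 = 62 + Z, so Z = 2.
A = 4 and Z = 2 is ⁴He — an alpha particle.

alpha particle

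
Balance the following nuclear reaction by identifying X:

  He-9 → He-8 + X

Conserve mass number: 9 = 8 + A, so A = 1.
Conserve atomic number: 2 = 2 + Z, so Z = 0.
A = 1 and Z = 0 is n — a neutron.

neutron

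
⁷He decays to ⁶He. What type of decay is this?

ΔA = 6 − 7 = -1; ΔZ = 2 − 2 = +0.
A drops by 1 with Z unchanged — a neutron was emitted.

neutron emission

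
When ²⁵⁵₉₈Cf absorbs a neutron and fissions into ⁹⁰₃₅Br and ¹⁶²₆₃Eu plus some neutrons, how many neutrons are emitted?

4

Conserve mass number: 256 = 90 + 162 + k, so k = 256 − 252 = 4.
Check atomic number: 98 = 35 + 63 + 0 = 98. ✓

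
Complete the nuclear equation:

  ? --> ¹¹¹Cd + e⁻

Conserve mass number: A = 111 + 0, so A = 111.
Conserve atomic number: Z = 48 − 1, so Z = 47.
Z = 47 is silver, so the species is ¹¹¹Ag.

Ag-111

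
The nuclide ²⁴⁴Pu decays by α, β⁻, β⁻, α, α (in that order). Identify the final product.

Start: (A, Z) = (244, 94).
After α: (240, 92).
After β⁻: (240, 93).
After β⁻: (240, 94).
After α: (236, 92).
After α: (232, 90).
Z = 90 is thorium.

Th-232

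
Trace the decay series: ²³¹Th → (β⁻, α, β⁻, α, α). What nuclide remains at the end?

Rn-219

Start: (A, Z) = (231, 90).
After β⁻: (231, 91).
After α: (227, 89).
After β⁻: (227, 90).
After α: (223, 88).
After α: (219, 86).
Z = 86 is radon.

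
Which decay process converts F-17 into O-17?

beta-plus decay or electron capture

ΔA = 17 − 17 = 0; ΔZ = 8 − 9 = -1.
A is unchanged and Z drops by 1 — a proton has become a neutron (β⁺ emission or electron capture).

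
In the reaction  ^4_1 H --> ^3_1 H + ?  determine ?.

Conserve mass number: 4 = 3 + A, so A = 1.
Conserve atomic number: 1 = 1 + Z, so Z = 0.
A = 1 and Z = 0 is ^1_0 n — a neutron.

neutron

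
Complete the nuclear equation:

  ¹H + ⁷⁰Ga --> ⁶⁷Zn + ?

alpha particle

Conserve mass number: 1 + 70 = 67 + A, so A = 4.
Conserve atomic number: 1 + 31 = 30 + Z, so Z = 2.
A = 4 and Z = 2 is ⁴He — an alpha particle.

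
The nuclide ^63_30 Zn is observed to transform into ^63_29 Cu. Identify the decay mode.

ΔA = 63 − 63 = 0; ΔZ = 29 − 30 = -1.
A is unchanged and Z drops by 1 — a proton has become a neutron (β⁺ emission or electron capture).

beta-plus decay or electron capture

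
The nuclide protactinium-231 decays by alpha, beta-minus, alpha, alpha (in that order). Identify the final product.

Rn-219

Start: (A, Z) = (231, 91).
After α: (227, 89).
After β⁻: (227, 90).
After α: (223, 88).
After α: (219, 86).
Z = 86 is radon.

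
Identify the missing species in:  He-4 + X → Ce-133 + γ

Conserve mass number: 4 + A = 133 + 0, so A = 129.
Conserve atomic number: 2 + Z = 58 + 0, so Z = 56.
Z = 56 is barium, so the species is Ba-129.

Ba-129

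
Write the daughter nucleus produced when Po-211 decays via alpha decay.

Alpha decay: mass number changes by -4, atomic number by -2.
A: 211 − 4 = 207; Z: 84 − 2 = 82.
Z = 82 is lead, so the daughter is Pb-207.

Pb-207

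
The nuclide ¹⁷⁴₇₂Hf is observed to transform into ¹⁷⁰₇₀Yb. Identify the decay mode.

alpha decay

ΔA = 170 − 174 = -4; ΔZ = 70 − 72 = -2.
A drops by 4 and Z drops by 2 — the signature of alpha emission.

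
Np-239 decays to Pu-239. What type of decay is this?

ΔA = 239 − 239 = 0; ΔZ = 94 − 93 = +1.
A is unchanged and Z rises by 1 — a neutron has become a proton (β⁻ decay).

beta-minus decay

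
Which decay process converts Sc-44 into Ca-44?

beta-plus decay or electron capture

ΔA = 44 − 44 = 0; ΔZ = 20 − 21 = -1.
A is unchanged and Z drops by 1 — a proton has become a neutron (β⁺ emission or electron capture).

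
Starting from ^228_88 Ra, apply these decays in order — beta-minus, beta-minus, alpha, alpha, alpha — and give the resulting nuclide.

Start: (A, Z) = (228, 88).
After β⁻: (228, 89).
After β⁻: (228, 90).
After α: (224, 88).
After α: (220, 86).
After α: (216, 84).
Z = 84 is polonium.

Po-216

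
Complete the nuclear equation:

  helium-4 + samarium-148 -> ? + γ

Gd-152

Conserve mass number: 4 + 148 = A + 0, so A = 152.
Conserve atomic number: 2 + 62 = Z + 0, so Z = 64.
Z = 64 is gadolinium, so the species is gadolinium-152.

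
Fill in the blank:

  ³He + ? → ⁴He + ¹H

Conserve mass number: 3 + A = 4 + 1, so A = 2.
Conserve atomic number: 2 + Z = 2 + 1, so Z = 1.
A = 2 and Z = 1 is ²H — a deuteron.

deuteron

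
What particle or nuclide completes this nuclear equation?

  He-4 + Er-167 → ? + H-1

Conserve mass number: 4 + 167 = A + 1, so A = 170.
Conserve atomic number: 2 + 68 = Z + 1, so Z = 69.
Z = 69 is thulium, so the species is Tm-170.

Tm-170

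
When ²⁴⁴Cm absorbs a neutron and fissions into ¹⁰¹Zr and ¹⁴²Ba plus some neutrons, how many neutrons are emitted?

Conserve mass number: 245 = 101 + 142 + k, so k = 245 − 243 = 2.
Check atomic number: 96 = 40 + 56 + 0 = 96. ✓

2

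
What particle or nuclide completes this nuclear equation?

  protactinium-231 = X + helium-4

Ac-227

Conserve mass number: 231 = A + 4, so A = 227.
Conserve atomic number: 91 = Z + 2, so Z = 89.
Z = 89 is actinium, so the species is actinium-227.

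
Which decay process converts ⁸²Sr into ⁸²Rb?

ΔA = 82 − 82 = 0; ΔZ = 37 − 38 = -1.
A is unchanged and Z drops by 1 — a proton has become a neutron (β⁺ emission or electron capture).

beta-plus decay or electron capture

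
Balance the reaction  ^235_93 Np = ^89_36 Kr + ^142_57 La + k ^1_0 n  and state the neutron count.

Conserve mass number: 235 = 89 + 142 + k, so k = 235 − 231 = 4.
Check atomic number: 93 = 36 + 57 + 0 = 93. ✓

4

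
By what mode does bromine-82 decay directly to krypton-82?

beta-minus decay

ΔA = 82 − 82 = 0; ΔZ = 36 − 35 = +1.
A is unchanged and Z rises by 1 — a neutron has become a proton (β⁻ decay).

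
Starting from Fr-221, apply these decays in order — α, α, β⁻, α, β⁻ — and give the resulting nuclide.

Bi-209

Start: (A, Z) = (221, 87).
After α: (217, 85).
After α: (213, 83).
After β⁻: (213, 84).
After α: (209, 82).
After β⁻: (209, 83).
Z = 83 is bismuth.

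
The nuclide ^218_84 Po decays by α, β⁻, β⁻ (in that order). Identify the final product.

Po-214

Start: (A, Z) = (218, 84).
After α: (214, 82).
After β⁻: (214, 83).
After β⁻: (214, 84).
Z = 84 is polonium.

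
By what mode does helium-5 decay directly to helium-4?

ΔA = 4 − 5 = -1; ΔZ = 2 − 2 = +0.
A drops by 1 with Z unchanged — a neutron was emitted.

neutron emission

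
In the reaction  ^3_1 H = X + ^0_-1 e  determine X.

Conserve mass number: 3 = A + 0, so A = 3.
Conserve atomic number: 1 = Z − 1, so Z = 2.
Z = 2 is helium, so the species is ^3_2 He.

He-3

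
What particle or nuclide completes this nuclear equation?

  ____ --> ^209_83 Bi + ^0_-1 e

Conserve mass number: A = 209 + 0, so A = 209.
Conserve atomic number: Z = 83 − 1, so Z = 82.
Z = 82 is lead, so the species is ^209_82 Pb.

Pb-209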